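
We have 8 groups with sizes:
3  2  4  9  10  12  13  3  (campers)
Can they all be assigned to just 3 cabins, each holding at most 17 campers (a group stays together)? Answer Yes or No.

Total = 56 campers; ⌈56/17⌉ = 4.
At least 4 cabins are required, but only 3 are allowed.

No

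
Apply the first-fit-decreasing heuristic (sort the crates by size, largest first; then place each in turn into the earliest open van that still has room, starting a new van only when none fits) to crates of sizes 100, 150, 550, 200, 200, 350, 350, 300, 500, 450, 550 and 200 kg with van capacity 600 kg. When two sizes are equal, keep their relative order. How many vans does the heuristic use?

7

Sorted descending: 550, 550, 500, 450, 350, 350, 300, 200, 200, 200, 150, 100.
  550 → van 1 (new)  [load 550/600]
  550 → van 2 (new)  [load 550/600]
  500 → van 3 (new)  [load 500/600]
  450 → van 4 (new)  [load 450/600]
  350 → van 5 (new)  [load 350/600]
  350 → van 6 (new)  [load 350/600]
  300 → van 7 (new)  [load 300/600]
  200 → van 5  [load 550/600]
  200 → van 6  [load 550/600]
  200 → van 7  [load 500/600]
  150 → van 4  [load 600/600]
  100 → van 3  [load 600/600]
7 vans opened.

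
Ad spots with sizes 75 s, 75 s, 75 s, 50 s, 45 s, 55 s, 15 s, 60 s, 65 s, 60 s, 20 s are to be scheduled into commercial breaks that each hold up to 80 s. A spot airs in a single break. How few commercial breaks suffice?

9

Total = 75 + 75 + 75 + 65 + 60 + 60 + 55 + 50 + 45 + 20 + 15 = 595 s.
Lower bound: ⌈595/80⌉ = 8 commercial breaks.
Also, 9 ad spots each exceed 40 s, and no two of those can share a break, so at least 9 commercial breaks are needed.
A packing using 9 commercial breaks:
  break 1: 75 = 75
  break 2: 75 = 75
  break 3: 75 = 75
  break 4: 65 + 15 = 80
  break 5: 60 + 20 = 80
  break 6: 60 = 60
  break 7: 55 = 55
  break 8: 50 = 50
  break 9: 45 = 45
This matches the lower bound, so 9 is optimal.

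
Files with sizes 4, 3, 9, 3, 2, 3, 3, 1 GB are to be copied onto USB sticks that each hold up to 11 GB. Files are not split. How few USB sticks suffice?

Total = 9 + 4 + 3 + 3 + 3 + 3 + 2 + 1 = 28 GB.
Lower bound: ⌈28/11⌉ = 3 USB sticks.
A packing using 3 USB sticks:
  USB stick 1: 9 + 2 = 11
  USB stick 2: 4 + 3 + 3 + 1 = 11
  USB stick 3: 3 + 3 = 6
This matches the lower bound, so 3 is optimal.

3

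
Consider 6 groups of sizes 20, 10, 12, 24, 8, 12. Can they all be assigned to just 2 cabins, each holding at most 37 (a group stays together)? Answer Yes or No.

Total = 86; ⌈86/37⌉ = 3.
At least 3 cabins are required, but only 2 are allowed.

No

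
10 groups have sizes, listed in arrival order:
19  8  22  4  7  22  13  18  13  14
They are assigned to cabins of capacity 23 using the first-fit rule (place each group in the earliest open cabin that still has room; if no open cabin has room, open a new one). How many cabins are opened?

8

  19 → cabin 1 (new)  [load 19/23]
  8 → cabin 2 (new)  [load 8/23]
  22 → cabin 3 (new)  [load 22/23]
  4 → cabin 1  [load 23/23]
  7 → cabin 2  [load 15/23]
  22 → cabin 4 (new)  [load 22/23]
  13 → cabin 5 (new)  [load 13/23]
  18 → cabin 6 (new)  [load 18/23]
  13 → cabin 7 (new)  [load 13/23]
  14 → cabin 8 (new)  [load 14/23]
8 cabins opened.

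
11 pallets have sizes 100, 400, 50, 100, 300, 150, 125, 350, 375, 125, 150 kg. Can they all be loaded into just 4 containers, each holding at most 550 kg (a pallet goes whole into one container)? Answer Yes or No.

No

Total = 2225 kg; ⌈2225/550⌉ = 5.
At least 5 containers are required, but only 4 are allowed.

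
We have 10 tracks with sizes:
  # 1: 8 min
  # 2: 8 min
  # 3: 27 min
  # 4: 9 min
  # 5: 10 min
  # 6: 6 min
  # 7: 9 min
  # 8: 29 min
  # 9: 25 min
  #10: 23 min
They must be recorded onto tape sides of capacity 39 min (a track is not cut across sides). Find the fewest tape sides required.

5

Total = 29 + 27 + 25 + 23 + 10 + 9 + 9 + 8 + 8 + 6 = 154 min.
Lower bound: ⌈154/39⌉ = 4 tape sides.
A packing using 5 tape sides:
  side 1: 29 + 10 = 39
  side 2: 27 + 9 = 36
  side 3: 25 + 9 = 34
  side 4: 23 + 8 + 8 = 39
  side 5: 6 = 6
No arrangement into 4 tape sides stays within capacity, so 5 is optimal.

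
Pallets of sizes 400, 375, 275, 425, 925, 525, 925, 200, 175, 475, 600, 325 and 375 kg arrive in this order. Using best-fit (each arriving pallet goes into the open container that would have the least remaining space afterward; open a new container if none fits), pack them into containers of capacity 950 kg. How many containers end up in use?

7

  400 → container 1 (new)  [load 400/950]
  375 → container 1  [load 775/950]
  275 → container 2 (new)  [load 275/950]
  425 → container 2  [load 700/950]
  925 → container 3 (new)  [load 925/950]
  525 → container 4 (new)  [load 525/950]
  925 → container 5 (new)  [load 925/950]
  200 → container 2  [load 900/950]
  175 → container 1  [load 950/950]
  475 → container 6 (new)  [load 475/950]
  600 → container 7 (new)  [load 600/950]
  325 → container 7  [load 925/950]
  375 → container 4  [load 900/950]
7 containers opened.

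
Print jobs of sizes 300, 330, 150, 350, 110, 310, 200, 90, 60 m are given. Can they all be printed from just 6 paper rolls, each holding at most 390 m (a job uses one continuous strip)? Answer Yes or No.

A valid assignment using 6 paper rolls:
  roll 1: 350 = 350
  roll 2: 330 + 60 = 390
  roll 3: 310 = 310
  roll 4: 300 + 90 = 390
  roll 5: 200 + 150 = 350
  roll 6: 110 = 110
Every load is within 390 m, so 6 paper rolls suffice.

Yes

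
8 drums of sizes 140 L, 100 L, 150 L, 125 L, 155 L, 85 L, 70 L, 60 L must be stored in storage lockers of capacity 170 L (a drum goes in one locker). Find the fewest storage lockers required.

6

Total = 155 + 150 + 140 + 125 + 100 + 85 + 70 + 60 = 885 L.
Lower bound: ⌈885/170⌉ = 6 storage lockers.
A packing using 6 storage lockers:
  locker 1: 155 = 155
  locker 2: 150 = 150
  locker 3: 140 = 140
  locker 4: 125 = 125
  locker 5: 100 + 70 = 170
  locker 6: 85 + 60 = 145
This matches the lower bound, so 6 is optimal.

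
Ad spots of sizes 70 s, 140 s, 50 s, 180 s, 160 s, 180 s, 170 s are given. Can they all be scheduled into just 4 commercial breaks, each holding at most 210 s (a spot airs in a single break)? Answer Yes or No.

No

Total = 950 s; ⌈950/210⌉ = 5.
At least 5 commercial breaks are required, but only 4 are allowed.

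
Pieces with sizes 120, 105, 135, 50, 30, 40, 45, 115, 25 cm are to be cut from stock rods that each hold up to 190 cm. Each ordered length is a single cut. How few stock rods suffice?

Total = 135 + 120 + 115 + 105 + 50 + 45 + 40 + 30 + 25 = 665 cm.
Lower bound: ⌈665/190⌉ = 4 stock rods.
A packing using 4 stock rods:
  stock rod 1: 135 + 50 = 185
  stock rod 2: 120 + 45 + 25 = 190
  stock rod 3: 115 + 40 + 30 = 185
  stock rod 4: 105 = 105
This matches the lower bound, so 4 is optimal.

4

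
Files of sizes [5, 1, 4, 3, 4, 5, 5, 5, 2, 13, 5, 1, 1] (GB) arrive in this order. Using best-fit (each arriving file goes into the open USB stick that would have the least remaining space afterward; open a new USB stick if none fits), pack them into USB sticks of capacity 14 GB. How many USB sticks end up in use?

  5 → USB stick 1 (new)  [load 5/14]
  1 → USB stick 1  [load 6/14]
  4 → USB stick 1  [load 10/14]
  3 → USB stick 1  [load 13/14]
  4 → USB stick 2 (new)  [load 4/14]
  5 → USB stick 2  [load 9/14]
  5 → USB stick 2  [load 14/14]
  5 → USB stick 3 (new)  [load 5/14]
  2 → USB stick 3  [load 7/14]
  13 → USB stick 4 (new)  [load 13/14]
  5 → USB stick 3  [load 12/14]
  1 → USB stick 1  [load 14/14]
  1 → USB stick 4  [load 14/14]
4 USB sticks opened.

4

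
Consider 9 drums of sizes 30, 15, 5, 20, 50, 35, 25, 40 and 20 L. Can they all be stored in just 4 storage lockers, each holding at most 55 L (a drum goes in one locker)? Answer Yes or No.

No

Total = 240 L; ⌈240/55⌉ = 5.
At least 5 storage lockers are required, but only 4 are allowed.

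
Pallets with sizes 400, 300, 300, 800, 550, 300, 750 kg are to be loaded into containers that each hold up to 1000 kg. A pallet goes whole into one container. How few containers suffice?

4

Total = 800 + 750 + 550 + 400 + 300 + 300 + 300 = 3400 kg.
Lower bound: ⌈3400/1000⌉ = 4 containers.
A packing using 4 containers:
  container 1: 800 = 800
  container 2: 750 = 750
  container 3: 550 + 400 = 950
  container 4: 300 + 300 + 300 = 900
This matches the lower bound, so 4 is optimal.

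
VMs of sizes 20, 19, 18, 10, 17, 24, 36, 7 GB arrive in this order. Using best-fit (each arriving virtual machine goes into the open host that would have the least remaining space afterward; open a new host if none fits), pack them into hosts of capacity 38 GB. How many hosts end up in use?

5

  20 → host 1 (new)  [load 20/38]
  19 → host 2 (new)  [load 19/38]
  18 → host 1  [load 38/38]
  10 → host 2  [load 29/38]
  17 → host 3 (new)  [load 17/38]
  24 → host 4 (new)  [load 24/38]
  36 → host 5 (new)  [load 36/38]
  7 → host 2  [load 36/38]
5 hosts opened.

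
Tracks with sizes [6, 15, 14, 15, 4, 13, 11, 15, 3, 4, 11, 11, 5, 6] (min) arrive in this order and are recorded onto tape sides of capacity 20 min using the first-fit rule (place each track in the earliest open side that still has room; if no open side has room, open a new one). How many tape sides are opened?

8

  6 → side 1 (new)  [load 6/20]
  15 → side 2 (new)  [load 15/20]
  14 → side 1  [load 20/20]
  15 → side 3 (new)  [load 15/20]
  4 → side 2  [load 19/20]
  13 → side 4 (new)  [load 13/20]
  11 → side 5 (new)  [load 11/20]
  15 → side 6 (new)  [load 15/20]
  3 → side 3  [load 18/20]
  4 → side 4  [load 17/20]
  11 → side 7 (new)  [load 11/20]
  11 → side 8 (new)  [load 11/20]
  5 → side 5  [load 16/20]
  6 → side 7  [load 17/20]
8 tape sides opened.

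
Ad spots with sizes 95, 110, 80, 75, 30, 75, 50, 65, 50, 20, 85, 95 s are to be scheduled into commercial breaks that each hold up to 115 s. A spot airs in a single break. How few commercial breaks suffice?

Total = 110 + 95 + 95 + 85 + 80 + 75 + 75 + 65 + 50 + 50 + 30 + 20 = 830 s.
Lower bound: ⌈830/115⌉ = 8 commercial breaks.
A packing using 9 commercial breaks:
  break 1: 110 = 110
  break 2: 95 + 20 = 115
  break 3: 95 = 95
  break 4: 85 + 30 = 115
  break 5: 80 = 80
  break 6: 75 = 75
  break 7: 75 = 75
  break 8: 65 + 50 = 115
  break 9: 50 = 50
No arrangement into 8 commercial breaks stays within capacity, so 9 is optimal.

9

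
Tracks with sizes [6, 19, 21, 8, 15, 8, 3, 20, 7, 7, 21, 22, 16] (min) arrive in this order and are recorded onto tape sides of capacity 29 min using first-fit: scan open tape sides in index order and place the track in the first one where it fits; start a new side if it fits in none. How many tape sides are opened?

7

  6 → side 1 (new)  [load 6/29]
  19 → side 1  [load 25/29]
  21 → side 2 (new)  [load 21/29]
  8 → side 2  [load 29/29]
  15 → side 3 (new)  [load 15/29]
  8 → side 3  [load 23/29]
  3 → side 1  [load 28/29]
  20 → side 4 (new)  [load 20/29]
  7 → side 4  [load 27/29]
  7 → side 5 (new)  [load 7/29]
  21 → side 5  [load 28/29]
  22 → side 6 (new)  [load 22/29]
  16 → side 7 (new)  [load 16/29]
7 tape sides opened.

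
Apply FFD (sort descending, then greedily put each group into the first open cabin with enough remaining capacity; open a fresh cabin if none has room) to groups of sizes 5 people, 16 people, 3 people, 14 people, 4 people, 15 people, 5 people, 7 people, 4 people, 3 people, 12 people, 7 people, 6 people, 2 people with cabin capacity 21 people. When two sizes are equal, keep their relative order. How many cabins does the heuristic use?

5

Sorted descending: 16, 15, 14, 12, 7, 7, 6, 5, 5, 4, 4, 3, 3, 2.
  16 → cabin 1 (new)  [load 16/21]
  15 → cabin 2 (new)  [load 15/21]
  14 → cabin 3 (new)  [load 14/21]
  12 → cabin 4 (new)  [load 12/21]
  7 → cabin 3  [load 21/21]
  7 → cabin 4  [load 19/21]
  6 → cabin 2  [load 21/21]
  5 → cabin 1  [load 21/21]
  5 → cabin 5 (new)  [load 5/21]
  4 → cabin 5  [load 9/21]
  4 → cabin 5  [load 13/21]
  3 → cabin 5  [load 16/21]
  3 → cabin 5  [load 19/21]
  2 → cabin 4  [load 21/21]
5 cabins opened.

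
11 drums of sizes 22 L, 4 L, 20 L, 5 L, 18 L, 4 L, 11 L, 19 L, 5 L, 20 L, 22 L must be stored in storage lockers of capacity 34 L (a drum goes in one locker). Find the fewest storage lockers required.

Total = 22 + 22 + 20 + 20 + 19 + 18 + 11 + 5 + 5 + 4 + 4 = 150 L.
Lower bound: ⌈150/34⌉ = 5 storage lockers.
Also, 6 drums each exceed 17 L, and no two of those can share a locker, so at least 6 storage lockers are needed.
A packing using 6 storage lockers:
  locker 1: 22 + 11 = 33
  locker 2: 22 + 5 + 5 = 32
  locker 3: 20 + 4 + 4 = 28
  locker 4: 20 = 20
  locker 5: 19 = 19
  locker 6: 18 = 18
This matches the lower bound, so 6 is optimal.

6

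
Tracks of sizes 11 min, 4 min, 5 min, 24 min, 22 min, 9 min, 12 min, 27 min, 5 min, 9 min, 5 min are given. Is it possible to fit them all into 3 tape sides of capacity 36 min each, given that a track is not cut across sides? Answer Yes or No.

No

Total = 133 min; ⌈133/36⌉ = 4.
At least 4 tape sides are required, but only 3 are allowed.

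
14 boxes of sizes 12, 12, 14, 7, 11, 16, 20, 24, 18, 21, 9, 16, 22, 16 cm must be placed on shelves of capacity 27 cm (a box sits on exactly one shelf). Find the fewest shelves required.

10

Total = 24 + 22 + 21 + 20 + 18 + 16 + 16 + 16 + 14 + 12 + 12 + 11 + 9 + 7 = 218 cm.
Lower bound: ⌈218/27⌉ = 9 shelves.
A packing using 10 shelves:
  shelf 1: 24 = 24
  shelf 2: 22 = 22
  shelf 3: 21 = 21
  shelf 4: 20 + 7 = 27
  shelf 5: 18 + 9 = 27
  shelf 6: 16 + 11 = 27
  shelf 7: 16 = 16
  shelf 8: 16 = 16
  shelf 9: 14 + 12 = 26
  shelf 10: 12 = 12
No arrangement into 9 shelves stays within capacity, so 10 is optimal.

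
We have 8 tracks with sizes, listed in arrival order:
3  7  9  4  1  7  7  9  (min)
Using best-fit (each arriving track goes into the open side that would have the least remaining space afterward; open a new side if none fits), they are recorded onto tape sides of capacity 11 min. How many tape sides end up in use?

  3 → side 1 (new)  [load 3/11]
  7 → side 1  [load 10/11]
  9 → side 2 (new)  [load 9/11]
  4 → side 3 (new)  [load 4/11]
  1 → side 1  [load 11/11]
  7 → side 3  [load 11/11]
  7 → side 4 (new)  [load 7/11]
  9 → side 5 (new)  [load 9/11]
5 tape sides opened.

5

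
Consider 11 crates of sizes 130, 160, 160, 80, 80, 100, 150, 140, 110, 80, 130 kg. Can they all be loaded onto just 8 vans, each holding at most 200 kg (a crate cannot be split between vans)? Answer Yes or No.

No

Total = 1320 kg; ⌈1320/200⌉ = 7.
The bound of 7 does not rule out 8, but exhaustive search shows no assignment into 8 vans of capacity 200 kg exists — the minimum is 9.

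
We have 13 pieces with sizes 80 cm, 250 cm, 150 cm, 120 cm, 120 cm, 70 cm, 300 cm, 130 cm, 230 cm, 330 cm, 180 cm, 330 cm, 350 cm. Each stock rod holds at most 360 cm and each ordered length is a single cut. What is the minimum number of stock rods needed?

8

Total = 350 + 330 + 330 + 300 + 250 + 230 + 180 + 150 + 130 + 120 + 120 + 80 + 70 = 2640 cm.
Lower bound: ⌈2640/360⌉ = 8 stock rods.
A packing using 8 stock rods:
  stock rod 1: 350 = 350
  stock rod 2: 330 = 330
  stock rod 3: 330 = 330
  stock rod 4: 300 = 300
  stock rod 5: 250 + 80 = 330
  stock rod 6: 230 + 130 = 360
  stock rod 7: 180 + 150 = 330
  stock rod 8: 120 + 120 + 70 = 310
This matches the lower bound, so 8 is optimal.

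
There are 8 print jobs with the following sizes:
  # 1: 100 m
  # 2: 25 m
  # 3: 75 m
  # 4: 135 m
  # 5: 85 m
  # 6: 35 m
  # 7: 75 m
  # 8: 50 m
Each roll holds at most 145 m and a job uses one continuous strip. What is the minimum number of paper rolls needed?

Total = 135 + 100 + 85 + 75 + 75 + 50 + 35 + 25 = 580 m.
Lower bound: ⌈580/145⌉ = 4 paper rolls.
Also, 5 print jobs each exceed 145/2 m, and no two of those can share a roll, so at least 5 paper rolls are needed.
A packing using 5 paper rolls:
  roll 1: 135 = 135
  roll 2: 100 + 35 = 135
  roll 3: 85 + 50 = 135
  roll 4: 75 + 25 = 100
  roll 5: 75 = 75
This matches the lower bound, so 5 is optimal.

5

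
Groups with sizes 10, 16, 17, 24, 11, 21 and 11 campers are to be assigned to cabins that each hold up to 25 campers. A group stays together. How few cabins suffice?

6

Total = 24 + 21 + 17 + 16 + 11 + 11 + 10 = 110 campers.
Lower bound: ⌈110/25⌉ = 5 cabins.
A packing using 6 cabins:
  cabin 1: 24 = 24
  cabin 2: 21 = 21
  cabin 3: 17 = 17
  cabin 4: 16 = 16
  cabin 5: 11 + 11 = 22
  cabin 6: 10 = 10
No arrangement into 5 cabins stays within capacity, so 6 is optimal.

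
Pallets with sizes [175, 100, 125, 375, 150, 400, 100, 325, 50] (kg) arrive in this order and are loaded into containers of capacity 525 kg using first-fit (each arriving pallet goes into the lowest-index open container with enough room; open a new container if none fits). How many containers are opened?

4

  175 → container 1 (new)  [load 175/525]
  100 → container 1  [load 275/525]
  125 → container 1  [load 400/525]
  375 → container 2 (new)  [load 375/525]
  150 → container 2  [load 525/525]
  400 → container 3 (new)  [load 400/525]
  100 → container 1  [load 500/525]
  325 → container 4 (new)  [load 325/525]
  50 → container 3  [load 450/525]
4 containers opened.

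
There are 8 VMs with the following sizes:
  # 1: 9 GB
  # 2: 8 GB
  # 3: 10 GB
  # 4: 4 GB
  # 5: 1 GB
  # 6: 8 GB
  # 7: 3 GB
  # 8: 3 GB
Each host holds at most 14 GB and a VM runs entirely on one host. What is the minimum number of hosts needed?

4

Total = 10 + 9 + 8 + 8 + 4 + 3 + 3 + 1 = 46 GB.
Lower bound: ⌈46/14⌉ = 4 hosts.
A packing using 4 hosts:
  host 1: 10 + 4 = 14
  host 2: 9 + 3 + 1 = 13
  host 3: 8 + 3 = 11
  host 4: 8 = 8
This matches the lower bound, so 4 is optimal.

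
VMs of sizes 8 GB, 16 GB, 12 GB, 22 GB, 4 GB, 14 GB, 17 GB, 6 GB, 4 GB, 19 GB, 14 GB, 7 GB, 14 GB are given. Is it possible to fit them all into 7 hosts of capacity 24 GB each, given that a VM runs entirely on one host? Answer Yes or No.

No

Total = 157 GB; ⌈157/24⌉ = 7.
The bound of 7 does not rule out 7, but exhaustive search shows no assignment into 7 hosts of capacity 24 GB exists — the minimum is 8.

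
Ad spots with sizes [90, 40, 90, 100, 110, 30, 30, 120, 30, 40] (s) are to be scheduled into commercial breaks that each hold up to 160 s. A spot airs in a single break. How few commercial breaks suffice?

Total = 120 + 110 + 100 + 90 + 90 + 40 + 40 + 30 + 30 + 30 = 680 s.
Lower bound: ⌈680/160⌉ = 5 commercial breaks.
A packing using 5 commercial breaks:
  break 1: 120 + 40 = 160
  break 2: 110 + 40 = 150
  break 3: 100 + 30 + 30 = 160
  break 4: 90 + 30 = 120
  break 5: 90 = 90
This matches the lower bound, so 5 is optimal.

5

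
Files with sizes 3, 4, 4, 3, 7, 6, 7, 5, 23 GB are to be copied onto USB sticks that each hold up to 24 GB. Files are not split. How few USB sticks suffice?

3

Total = 23 + 7 + 7 + 6 + 5 + 4 + 4 + 3 + 3 = 62 GB.
Lower bound: ⌈62/24⌉ = 3 USB sticks.
A packing using 3 USB sticks:
  USB stick 1: 23 = 23
  USB stick 2: 7 + 7 + 6 + 4 = 24
  USB stick 3: 5 + 4 + 3 + 3 = 15
This matches the lower bound, so 3 is optimal.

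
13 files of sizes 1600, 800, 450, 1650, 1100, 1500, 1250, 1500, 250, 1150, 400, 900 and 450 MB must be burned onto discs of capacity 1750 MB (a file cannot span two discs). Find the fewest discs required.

8

Total = 1650 + 1600 + 1500 + 1500 + 1250 + 1150 + 1100 + 900 + 800 + 450 + 450 + 400 + 250 = 13000 MB.
Lower bound: ⌈13000/1750⌉ = 8 discs.
A packing using 8 discs:
  disc 1: 1650 = 1650
  disc 2: 1600 = 1600
  disc 3: 1500 + 250 = 1750
  disc 4: 1500 = 1500
  disc 5: 1250 + 450 = 1700
  disc 6: 1150 + 450 = 1600
  disc 7: 1100 + 400 = 1500
  disc 8: 900 + 800 = 1700
This matches the lower bound, so 8 is optimal.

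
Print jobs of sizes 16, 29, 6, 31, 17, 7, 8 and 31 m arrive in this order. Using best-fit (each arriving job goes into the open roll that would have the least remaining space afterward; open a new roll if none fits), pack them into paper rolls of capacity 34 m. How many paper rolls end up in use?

  16 → roll 1 (new)  [load 16/34]
  29 → roll 2 (new)  [load 29/34]
  6 → roll 1  [load 22/34]
  31 → roll 3 (new)  [load 31/34]
  17 → roll 4 (new)  [load 17/34]
  7 → roll 1  [load 29/34]
  8 → roll 4  [load 25/34]
  31 → roll 5 (new)  [load 31/34]
5 paper rolls opened.

5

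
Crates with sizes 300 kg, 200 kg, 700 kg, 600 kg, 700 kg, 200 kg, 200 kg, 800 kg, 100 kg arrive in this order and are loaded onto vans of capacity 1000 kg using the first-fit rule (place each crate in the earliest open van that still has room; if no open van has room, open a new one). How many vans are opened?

5

  300 → van 1 (new)  [load 300/1000]
  200 → van 1  [load 500/1000]
  700 → van 2 (new)  [load 700/1000]
  600 → van 3 (new)  [load 600/1000]
  700 → van 4 (new)  [load 700/1000]
  200 → van 1  [load 700/1000]
  200 → van 1  [load 900/1000]
  800 → van 5 (new)  [load 800/1000]
  100 → van 1  [load 1000/1000]
5 vans opened.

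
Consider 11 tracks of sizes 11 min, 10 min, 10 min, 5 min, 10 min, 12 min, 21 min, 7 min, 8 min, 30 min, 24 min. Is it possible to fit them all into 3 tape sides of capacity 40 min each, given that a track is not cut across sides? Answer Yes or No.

No

Total = 148 min; ⌈148/40⌉ = 4.
At least 4 tape sides are required, but only 3 are allowed.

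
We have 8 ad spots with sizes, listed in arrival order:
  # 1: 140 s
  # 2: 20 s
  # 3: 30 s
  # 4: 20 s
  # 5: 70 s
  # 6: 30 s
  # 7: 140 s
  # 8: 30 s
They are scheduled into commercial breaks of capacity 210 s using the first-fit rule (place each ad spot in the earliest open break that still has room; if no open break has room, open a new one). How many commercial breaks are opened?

3

  140 → break 1 (new)  [load 140/210]
  20 → break 1  [load 160/210]
  30 → break 1  [load 190/210]
  20 → break 1  [load 210/210]
  70 → break 2 (new)  [load 70/210]
  30 → break 2  [load 100/210]
  140 → break 3 (new)  [load 140/210]
  30 → break 2  [load 130/210]
3 commercial breaks opened.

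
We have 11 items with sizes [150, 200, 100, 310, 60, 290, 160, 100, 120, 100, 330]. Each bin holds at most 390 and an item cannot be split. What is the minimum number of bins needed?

Total = 330 + 310 + 290 + 200 + 160 + 150 + 120 + 100 + 100 + 100 + 60 = 1920.
Lower bound: ⌈1920/390⌉ = 5 bins.
A packing using 6 bins:
  bin 1: 330 + 60 = 390
  bin 2: 310 = 310
  bin 3: 290 + 100 = 390
  bin 4: 200 + 160 = 360
  bin 5: 150 + 120 + 100 = 370
  bin 6: 100 = 100
No arrangement into 5 bins stays within capacity, so 6 is optimal.

6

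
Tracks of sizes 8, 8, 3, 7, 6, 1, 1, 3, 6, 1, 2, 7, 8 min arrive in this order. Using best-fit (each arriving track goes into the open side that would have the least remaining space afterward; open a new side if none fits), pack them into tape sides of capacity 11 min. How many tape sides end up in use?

  8 → side 1 (new)  [load 8/11]
  8 → side 2 (new)  [load 8/11]
  3 → side 1  [load 11/11]
  7 → side 3 (new)  [load 7/11]
  6 → side 4 (new)  [load 6/11]
  1 → side 2  [load 9/11]
  1 → side 2  [load 10/11]
  3 → side 3  [load 10/11]
  6 → side 5 (new)  [load 6/11]
  1 → side 2  [load 11/11]
  2 → side 4  [load 8/11]
  7 → side 6 (new)  [load 7/11]
  8 → side 7 (new)  [load 8/11]
7 tape sides opened.

7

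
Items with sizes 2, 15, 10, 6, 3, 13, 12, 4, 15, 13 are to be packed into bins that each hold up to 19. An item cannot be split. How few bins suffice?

6

Total = 15 + 15 + 13 + 13 + 12 + 10 + 6 + 4 + 3 + 2 = 93.
Lower bound: ⌈93/19⌉ = 5 bins.
Also, 6 items each exceed 19/2, and no two of those can share a bin, so at least 6 bins are needed.
A packing using 6 bins:
  bin 1: 15 + 4 = 19
  bin 2: 15 + 3 = 18
  bin 3: 13 + 6 = 19
  bin 4: 13 + 2 = 15
  bin 5: 12 = 12
  bin 6: 10 = 10
This matches the lower bound, so 6 is optimal.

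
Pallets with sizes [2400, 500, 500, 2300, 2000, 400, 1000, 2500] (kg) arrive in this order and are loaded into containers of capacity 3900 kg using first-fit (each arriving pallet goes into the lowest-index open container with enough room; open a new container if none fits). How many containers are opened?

  2400 → container 1 (new)  [load 2400/3900]
  500 → container 1  [load 2900/3900]
  500 → container 1  [load 3400/3900]
  2300 → container 2 (new)  [load 2300/3900]
  2000 → container 3 (new)  [load 2000/3900]
  400 → container 1  [load 3800/3900]
  1000 → container 2  [load 3300/3900]
  2500 → container 4 (new)  [load 2500/3900]
4 containers opened.

4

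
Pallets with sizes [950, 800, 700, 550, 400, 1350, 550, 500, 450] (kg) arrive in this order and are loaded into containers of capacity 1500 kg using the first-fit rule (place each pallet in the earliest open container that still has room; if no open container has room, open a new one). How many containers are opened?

  950 → container 1 (new)  [load 950/1500]
  800 → container 2 (new)  [load 800/1500]
  700 → container 2  [load 1500/1500]
  550 → container 1  [load 1500/1500]
  400 → container 3 (new)  [load 400/1500]
  1350 → container 4 (new)  [load 1350/1500]
  550 → container 3  [load 950/1500]
  500 → container 3  [load 1450/1500]
  450 → container 5 (new)  [load 450/1500]
5 containers opened.

5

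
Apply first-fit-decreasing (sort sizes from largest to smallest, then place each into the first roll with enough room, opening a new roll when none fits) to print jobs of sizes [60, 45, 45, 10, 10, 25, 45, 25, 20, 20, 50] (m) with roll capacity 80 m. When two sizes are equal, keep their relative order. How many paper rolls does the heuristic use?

Sorted descending: 60, 50, 45, 45, 45, 25, 25, 20, 20, 10, 10.
  60 → roll 1 (new)  [load 60/80]
  50 → roll 2 (new)  [load 50/80]
  45 → roll 3 (new)  [load 45/80]
  45 → roll 4 (new)  [load 45/80]
  45 → roll 5 (new)  [load 45/80]
  25 → roll 2  [load 75/80]
  25 → roll 3  [load 70/80]
  20 → roll 1  [load 80/80]
  20 → roll 4  [load 65/80]
  10 → roll 3  [load 80/80]
  10 → roll 4  [load 75/80]
5 paper rolls opened.

5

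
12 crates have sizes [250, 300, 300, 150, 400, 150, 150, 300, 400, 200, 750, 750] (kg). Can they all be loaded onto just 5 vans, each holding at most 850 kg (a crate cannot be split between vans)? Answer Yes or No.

Total = 4100 kg; ⌈4100/850⌉ = 5.
The bound of 5 does not rule out 5, but exhaustive search shows no assignment into 5 vans of capacity 850 kg exists — the minimum is 6.

No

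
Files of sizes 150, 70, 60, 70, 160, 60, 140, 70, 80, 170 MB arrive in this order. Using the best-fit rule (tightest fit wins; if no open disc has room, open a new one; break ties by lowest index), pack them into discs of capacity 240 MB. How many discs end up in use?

5

  150 → disc 1 (new)  [load 150/240]
  70 → disc 1  [load 220/240]
  60 → disc 2 (new)  [load 60/240]
  70 → disc 2  [load 130/240]
  160 → disc 3 (new)  [load 160/240]
  60 → disc 3  [load 220/240]
  140 → disc 4 (new)  [load 140/240]
  70 → disc 4  [load 210/240]
  80 → disc 2  [load 210/240]
  170 → disc 5 (new)  [load 170/240]
5 discs opened.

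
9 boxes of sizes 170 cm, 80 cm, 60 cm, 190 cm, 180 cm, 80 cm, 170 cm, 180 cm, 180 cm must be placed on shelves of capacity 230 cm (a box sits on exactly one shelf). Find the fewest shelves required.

7

Total = 190 + 180 + 180 + 180 + 170 + 170 + 80 + 80 + 60 = 1290 cm.
Lower bound: ⌈1290/230⌉ = 6 shelves.
A packing using 7 shelves:
  shelf 1: 190 = 190
  shelf 2: 180 = 180
  shelf 3: 180 = 180
  shelf 4: 180 = 180
  shelf 5: 170 + 60 = 230
  shelf 6: 170 = 170
  shelf 7: 80 + 80 = 160
No arrangement into 6 shelves stays within capacity, so 7 is optimal.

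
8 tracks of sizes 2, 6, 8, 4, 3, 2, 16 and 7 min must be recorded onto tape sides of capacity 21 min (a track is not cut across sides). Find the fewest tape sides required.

Total = 16 + 8 + 7 + 6 + 4 + 3 + 2 + 2 = 48 min.
Lower bound: ⌈48/21⌉ = 3 tape sides.
A packing using 3 tape sides:
  side 1: 16 + 4 = 20
  side 2: 8 + 7 + 6 = 21
  side 3: 3 + 2 + 2 = 7
This matches the lower bound, so 3 is optimal.

3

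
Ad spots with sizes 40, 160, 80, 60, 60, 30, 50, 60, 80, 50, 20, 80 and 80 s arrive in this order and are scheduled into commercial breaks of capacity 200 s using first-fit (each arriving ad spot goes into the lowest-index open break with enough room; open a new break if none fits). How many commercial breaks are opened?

  40 → break 1 (new)  [load 40/200]
  160 → break 1  [load 200/200]
  80 → break 2 (new)  [load 80/200]
  60 → break 2  [load 140/200]
  60 → break 2  [load 200/200]
  30 → break 3 (new)  [load 30/200]
  50 → break 3  [load 80/200]
  60 → break 3  [load 140/200]
  80 → break 4 (new)  [load 80/200]
  50 → break 3  [load 190/200]
  20 → break 4  [load 100/200]
  80 → break 4  [load 180/200]
  80 → break 5 (new)  [load 80/200]
5 commercial breaks opened.

5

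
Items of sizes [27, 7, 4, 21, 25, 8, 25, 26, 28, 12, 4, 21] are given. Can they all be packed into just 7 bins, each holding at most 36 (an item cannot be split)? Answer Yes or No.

Yes

A valid assignment using 7 bins:
  bin 1: 28 + 8 = 36
  bin 2: 27 + 7 = 34
  bin 3: 26 + 4 + 4 = 34
  bin 4: 25 = 25
  bin 5: 25 = 25
  bin 6: 21 + 12 = 33
  bin 7: 21 = 21
Every load is within 36, so 7 bins suffice.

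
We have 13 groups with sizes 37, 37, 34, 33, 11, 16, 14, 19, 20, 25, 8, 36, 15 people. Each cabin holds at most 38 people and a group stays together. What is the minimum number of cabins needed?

Total = 37 + 37 + 36 + 34 + 33 + 25 + 20 + 19 + 16 + 15 + 14 + 11 + 8 = 305 people.
Lower bound: ⌈305/38⌉ = 9 cabins.
A packing using 9 cabins:
  cabin 1: 37 = 37
  cabin 2: 37 = 37
  cabin 3: 36 = 36
  cabin 4: 34 = 34
  cabin 5: 33 = 33
  cabin 6: 25 + 11 = 36
  cabin 7: 20 + 16 = 36
  cabin 8: 19 + 15 = 34
  cabin 9: 14 + 8 = 22
This matches the lower bound, so 9 is optimal.

9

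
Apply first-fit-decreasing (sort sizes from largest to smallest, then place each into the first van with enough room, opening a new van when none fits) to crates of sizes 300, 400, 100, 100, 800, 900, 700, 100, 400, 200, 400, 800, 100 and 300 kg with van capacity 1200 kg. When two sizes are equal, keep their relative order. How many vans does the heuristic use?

Sorted descending: 900, 800, 800, 700, 400, 400, 400, 300, 300, 200, 100, 100, 100, 100.
  900 → van 1 (new)  [load 900/1200]
  800 → van 2 (new)  [load 800/1200]
  800 → van 3 (new)  [load 800/1200]
  700 → van 4 (new)  [load 700/1200]
  400 → van 2  [load 1200/1200]
  400 → van 3  [load 1200/1200]
  400 → van 4  [load 1100/1200]
  300 → van 1  [load 1200/1200]
  300 → van 5 (new)  [load 300/1200]
  200 → van 5  [load 500/1200]
  100 → van 4  [load 1200/1200]
  100 → van 5  [load 600/1200]
  100 → van 5  [load 700/1200]
  100 → van 5  [load 800/1200]
5 vans opened.

5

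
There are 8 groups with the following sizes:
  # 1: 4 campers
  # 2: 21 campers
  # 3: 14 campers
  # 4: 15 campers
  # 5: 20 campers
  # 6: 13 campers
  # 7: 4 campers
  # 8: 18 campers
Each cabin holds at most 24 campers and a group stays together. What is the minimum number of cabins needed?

Total = 21 + 20 + 18 + 15 + 14 + 13 + 4 + 4 = 109 campers.
Lower bound: ⌈109/24⌉ = 5 cabins.
Also, 6 groups each exceed 12 campers, and no two of those can share a cabin, so at least 6 cabins are needed.
A packing using 6 cabins:
  cabin 1: 21 = 21
  cabin 2: 20 + 4 = 24
  cabin 3: 18 + 4 = 22
  cabin 4: 15 = 15
  cabin 5: 14 = 14
  cabin 6: 13 = 13
This matches the lower bound, so 6 is optimal.

6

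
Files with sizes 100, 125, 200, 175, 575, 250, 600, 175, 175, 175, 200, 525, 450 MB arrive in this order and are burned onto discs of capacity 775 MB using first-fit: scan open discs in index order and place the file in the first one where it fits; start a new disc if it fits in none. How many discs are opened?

6

  100 → disc 1 (new)  [load 100/775]
  125 → disc 1  [load 225/775]
  200 → disc 1  [load 425/775]
  175 → disc 1  [load 600/775]
  575 → disc 2 (new)  [load 575/775]
  250 → disc 3 (new)  [load 250/775]
  600 → disc 4 (new)  [load 600/775]
  175 → disc 1  [load 775/775]
  175 → disc 2  [load 750/775]
  175 → disc 3  [load 425/775]
  200 → disc 3  [load 625/775]
  525 → disc 5 (new)  [load 525/775]
  450 → disc 6 (new)  [load 450/775]
6 discs opened.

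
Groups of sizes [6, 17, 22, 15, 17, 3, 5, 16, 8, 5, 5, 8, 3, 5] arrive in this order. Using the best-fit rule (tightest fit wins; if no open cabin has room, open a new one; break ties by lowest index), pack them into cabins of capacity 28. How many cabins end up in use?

5

  6 → cabin 1 (new)  [load 6/28]
  17 → cabin 1  [load 23/28]
  22 → cabin 2 (new)  [load 22/28]
  15 → cabin 3 (new)  [load 15/28]
  17 → cabin 4 (new)  [load 17/28]
  3 → cabin 1  [load 26/28]
  5 → cabin 2  [load 27/28]
  16 → cabin 5 (new)  [load 16/28]
  8 → cabin 4  [load 25/28]
  5 → cabin 5  [load 21/28]
  5 → cabin 5  [load 26/28]
  8 → cabin 3  [load 23/28]
  3 → cabin 4  [load 28/28]
  5 → cabin 3  [load 28/28]
5 cabins opened.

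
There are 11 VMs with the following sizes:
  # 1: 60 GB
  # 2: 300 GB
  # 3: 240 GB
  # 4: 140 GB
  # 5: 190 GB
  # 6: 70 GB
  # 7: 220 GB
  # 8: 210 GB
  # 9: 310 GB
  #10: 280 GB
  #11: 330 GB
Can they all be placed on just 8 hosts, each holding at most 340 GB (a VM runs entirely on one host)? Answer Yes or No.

A valid assignment using 8 hosts:
  host 1: 330 = 330
  host 2: 310 = 310
  host 3: 300 = 300
  host 4: 280 + 60 = 340
  host 5: 240 + 70 = 310
  host 6: 220 = 220
  host 7: 210 = 210
  host 8: 190 + 140 = 330
Every load is within 340 GB, so 8 hosts suffice.

Yes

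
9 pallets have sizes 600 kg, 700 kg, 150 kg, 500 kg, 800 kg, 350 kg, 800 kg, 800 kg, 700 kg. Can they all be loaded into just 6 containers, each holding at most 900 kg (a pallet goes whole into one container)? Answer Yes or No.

No

Total = 5400 kg; ⌈5400/900⌉ = 6.
7 pallets each exceed half the capacity and cannot share a container, forcing at least 7 containers.
At least 7 containers are required, but only 6 are allowed.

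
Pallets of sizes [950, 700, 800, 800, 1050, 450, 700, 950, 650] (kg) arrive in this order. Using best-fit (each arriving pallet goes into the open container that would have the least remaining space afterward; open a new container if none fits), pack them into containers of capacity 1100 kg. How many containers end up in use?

8

  950 → container 1 (new)  [load 950/1100]
  700 → container 2 (new)  [load 700/1100]
  800 → container 3 (new)  [load 800/1100]
  800 → container 4 (new)  [load 800/1100]
  1050 → container 5 (new)  [load 1050/1100]
  450 → container 6 (new)  [load 450/1100]
  700 → container 7 (new)  [load 700/1100]
  950 → container 8 (new)  [load 950/1100]
  650 → container 6  [load 1100/1100]
8 containers opened.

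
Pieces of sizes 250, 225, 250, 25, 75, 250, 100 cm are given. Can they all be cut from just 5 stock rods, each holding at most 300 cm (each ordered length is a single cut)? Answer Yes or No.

A valid assignment using 5 stock rods:
  stock rod 1: 250 + 25 = 275
  stock rod 2: 250 = 250
  stock rod 3: 250 = 250
  stock rod 4: 225 + 75 = 300
  stock rod 5: 100 = 100
Every load is within 300 cm, so 5 stock rods suffice.

Yes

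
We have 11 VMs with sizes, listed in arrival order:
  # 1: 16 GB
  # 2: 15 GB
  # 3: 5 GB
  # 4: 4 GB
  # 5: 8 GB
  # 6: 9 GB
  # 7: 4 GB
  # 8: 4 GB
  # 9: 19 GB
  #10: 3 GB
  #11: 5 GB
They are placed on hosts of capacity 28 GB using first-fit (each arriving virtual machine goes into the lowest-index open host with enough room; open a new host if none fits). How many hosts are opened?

  16 → host 1 (new)  [load 16/28]
  15 → host 2 (new)  [load 15/28]
  5 → host 1  [load 21/28]
  4 → host 1  [load 25/28]
  8 → host 2  [load 23/28]
  9 → host 3 (new)  [load 9/28]
  4 → host 2  [load 27/28]
  4 → host 3  [load 13/28]
  19 → host 4 (new)  [load 19/28]
  3 → host 1  [load 28/28]
  5 → host 3  [load 18/28]
4 hosts opened.

4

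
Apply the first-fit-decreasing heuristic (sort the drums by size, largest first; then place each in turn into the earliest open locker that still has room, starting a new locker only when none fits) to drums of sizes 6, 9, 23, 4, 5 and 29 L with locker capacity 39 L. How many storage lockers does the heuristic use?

Sorted descending: 29, 23, 9, 6, 5, 4.
  29 → locker 1 (new)  [load 29/39]
  23 → locker 2 (new)  [load 23/39]
  9 → locker 1  [load 38/39]
  6 → locker 2  [load 29/39]
  5 → locker 2  [load 34/39]
  4 → locker 2  [load 38/39]
2 storage lockers opened.

2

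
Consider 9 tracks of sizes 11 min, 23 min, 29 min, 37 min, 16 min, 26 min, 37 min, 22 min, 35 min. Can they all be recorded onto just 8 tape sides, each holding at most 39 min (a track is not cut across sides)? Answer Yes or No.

Yes

A valid assignment using 7 tape sides:
  side 1: 37 = 37
  side 2: 37 = 37
  side 3: 35 = 35
  side 4: 29 = 29
  side 5: 26 + 11 = 37
  side 6: 23 + 16 = 39
  side 7: 22 = 22
That uses only 7 ≤ 8, so 8 tape sides are enough.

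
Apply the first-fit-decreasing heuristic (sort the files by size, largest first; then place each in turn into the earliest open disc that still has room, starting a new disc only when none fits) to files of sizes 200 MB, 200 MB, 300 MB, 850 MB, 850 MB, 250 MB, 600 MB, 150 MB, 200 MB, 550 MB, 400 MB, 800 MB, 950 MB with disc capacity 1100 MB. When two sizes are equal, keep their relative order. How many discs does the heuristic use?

6

Sorted descending: 950, 850, 850, 800, 600, 550, 400, 300, 250, 200, 200, 200, 150.
  950 → disc 1 (new)  [load 950/1100]
  850 → disc 2 (new)  [load 850/1100]
  850 → disc 3 (new)  [load 850/1100]
  800 → disc 4 (new)  [load 800/1100]
  600 → disc 5 (new)  [load 600/1100]
  550 → disc 6 (new)  [load 550/1100]
  400 → disc 5  [load 1000/1100]
  300 → disc 4  [load 1100/1100]
  250 → disc 2  [load 1100/1100]
  200 → disc 3  [load 1050/1100]
  200 → disc 6  [load 750/1100]
  200 → disc 6  [load 950/1100]
  150 → disc 1  [load 1100/1100]
6 discs opened.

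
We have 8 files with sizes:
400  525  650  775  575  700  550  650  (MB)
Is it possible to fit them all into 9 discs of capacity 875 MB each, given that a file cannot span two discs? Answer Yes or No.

Yes

A valid assignment using 8 discs:
  disc 1: 775 = 775
  disc 2: 700 = 700
  disc 3: 650 = 650
  disc 4: 650 = 650
  disc 5: 575 = 575
  disc 6: 550 = 550
  disc 7: 525 = 525
  disc 8: 400 = 400
That uses only 8 ≤ 9, so 9 discs are enough.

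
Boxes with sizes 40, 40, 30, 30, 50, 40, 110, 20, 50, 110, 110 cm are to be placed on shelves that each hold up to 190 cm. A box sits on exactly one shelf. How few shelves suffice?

4

Total = 110 + 110 + 110 + 50 + 50 + 40 + 40 + 40 + 30 + 30 + 20 = 630 cm.
Lower bound: ⌈630/190⌉ = 4 shelves.
A packing using 4 shelves:
  shelf 1: 110 + 50 + 30 = 190
  shelf 2: 110 + 50 + 30 = 190
  shelf 3: 110 + 40 + 40 = 190
  shelf 4: 40 + 20 = 60
This matches the lower bound, so 4 is optimal.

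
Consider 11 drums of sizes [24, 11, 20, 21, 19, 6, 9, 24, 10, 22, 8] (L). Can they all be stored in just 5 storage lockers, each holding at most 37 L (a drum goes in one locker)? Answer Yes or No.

No

Total = 174 L; ⌈174/37⌉ = 5.
6 drums each exceed half the capacity and cannot share a locker, forcing at least 6 storage lockers.
At least 6 storage lockers are required, but only 5 are allowed.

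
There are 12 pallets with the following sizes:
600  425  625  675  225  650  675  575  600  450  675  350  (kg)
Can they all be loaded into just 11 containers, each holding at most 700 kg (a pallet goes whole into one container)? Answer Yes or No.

A valid assignment using 11 containers:
  container 1: 675 = 675
  container 2: 675 = 675
  container 3: 675 = 675
  container 4: 650 = 650
  container 5: 625 = 625
  container 6: 600 = 600
  container 7: 600 = 600
  container 8: 575 = 575
  container 9: 450 + 225 = 675
  container 10: 425 = 425
  container 11: 350 = 350
Every load is within 700 kg, so 11 containers suffice.

Yes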